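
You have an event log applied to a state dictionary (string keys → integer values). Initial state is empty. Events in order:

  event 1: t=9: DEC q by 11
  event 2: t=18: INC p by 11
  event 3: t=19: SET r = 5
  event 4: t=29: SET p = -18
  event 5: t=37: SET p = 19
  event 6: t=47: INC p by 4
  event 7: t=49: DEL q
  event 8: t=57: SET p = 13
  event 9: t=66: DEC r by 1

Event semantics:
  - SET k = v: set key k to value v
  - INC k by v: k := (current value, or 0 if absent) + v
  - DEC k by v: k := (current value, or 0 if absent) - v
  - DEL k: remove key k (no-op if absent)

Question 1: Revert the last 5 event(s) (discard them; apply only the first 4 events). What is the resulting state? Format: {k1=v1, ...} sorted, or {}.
Answer: {p=-18, q=-11, r=5}

Derivation:
Keep first 4 events (discard last 5):
  after event 1 (t=9: DEC q by 11): {q=-11}
  after event 2 (t=18: INC p by 11): {p=11, q=-11}
  after event 3 (t=19: SET r = 5): {p=11, q=-11, r=5}
  after event 4 (t=29: SET p = -18): {p=-18, q=-11, r=5}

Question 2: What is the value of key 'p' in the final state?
Track key 'p' through all 9 events:
  event 1 (t=9: DEC q by 11): p unchanged
  event 2 (t=18: INC p by 11): p (absent) -> 11
  event 3 (t=19: SET r = 5): p unchanged
  event 4 (t=29: SET p = -18): p 11 -> -18
  event 5 (t=37: SET p = 19): p -18 -> 19
  event 6 (t=47: INC p by 4): p 19 -> 23
  event 7 (t=49: DEL q): p unchanged
  event 8 (t=57: SET p = 13): p 23 -> 13
  event 9 (t=66: DEC r by 1): p unchanged
Final: p = 13

Answer: 13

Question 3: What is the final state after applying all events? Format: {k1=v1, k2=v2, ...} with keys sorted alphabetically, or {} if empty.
Answer: {p=13, r=4}

Derivation:
  after event 1 (t=9: DEC q by 11): {q=-11}
  after event 2 (t=18: INC p by 11): {p=11, q=-11}
  after event 3 (t=19: SET r = 5): {p=11, q=-11, r=5}
  after event 4 (t=29: SET p = -18): {p=-18, q=-11, r=5}
  after event 5 (t=37: SET p = 19): {p=19, q=-11, r=5}
  after event 6 (t=47: INC p by 4): {p=23, q=-11, r=5}
  after event 7 (t=49: DEL q): {p=23, r=5}
  after event 8 (t=57: SET p = 13): {p=13, r=5}
  after event 9 (t=66: DEC r by 1): {p=13, r=4}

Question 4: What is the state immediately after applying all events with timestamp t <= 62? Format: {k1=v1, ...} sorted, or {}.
Answer: {p=13, r=5}

Derivation:
Apply events with t <= 62 (8 events):
  after event 1 (t=9: DEC q by 11): {q=-11}
  after event 2 (t=18: INC p by 11): {p=11, q=-11}
  after event 3 (t=19: SET r = 5): {p=11, q=-11, r=5}
  after event 4 (t=29: SET p = -18): {p=-18, q=-11, r=5}
  after event 5 (t=37: SET p = 19): {p=19, q=-11, r=5}
  after event 6 (t=47: INC p by 4): {p=23, q=-11, r=5}
  after event 7 (t=49: DEL q): {p=23, r=5}
  after event 8 (t=57: SET p = 13): {p=13, r=5}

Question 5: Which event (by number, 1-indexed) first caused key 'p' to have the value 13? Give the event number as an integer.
Looking for first event where p becomes 13:
  event 2: p = 11
  event 3: p = 11
  event 4: p = -18
  event 5: p = 19
  event 6: p = 23
  event 7: p = 23
  event 8: p 23 -> 13  <-- first match

Answer: 8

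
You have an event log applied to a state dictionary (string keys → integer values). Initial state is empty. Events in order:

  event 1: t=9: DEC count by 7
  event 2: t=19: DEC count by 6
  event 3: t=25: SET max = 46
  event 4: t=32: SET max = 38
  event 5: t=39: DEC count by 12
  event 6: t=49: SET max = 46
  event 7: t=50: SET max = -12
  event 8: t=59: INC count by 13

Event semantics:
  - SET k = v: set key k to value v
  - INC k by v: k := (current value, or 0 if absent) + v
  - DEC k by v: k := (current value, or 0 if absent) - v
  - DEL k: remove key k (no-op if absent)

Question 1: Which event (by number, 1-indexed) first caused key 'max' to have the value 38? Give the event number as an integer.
Looking for first event where max becomes 38:
  event 3: max = 46
  event 4: max 46 -> 38  <-- first match

Answer: 4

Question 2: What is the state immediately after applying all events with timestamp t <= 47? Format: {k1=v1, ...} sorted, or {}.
Answer: {count=-25, max=38}

Derivation:
Apply events with t <= 47 (5 events):
  after event 1 (t=9: DEC count by 7): {count=-7}
  after event 2 (t=19: DEC count by 6): {count=-13}
  after event 3 (t=25: SET max = 46): {count=-13, max=46}
  after event 4 (t=32: SET max = 38): {count=-13, max=38}
  after event 5 (t=39: DEC count by 12): {count=-25, max=38}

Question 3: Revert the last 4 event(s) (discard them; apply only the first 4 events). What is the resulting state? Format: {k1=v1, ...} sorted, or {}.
Answer: {count=-13, max=38}

Derivation:
Keep first 4 events (discard last 4):
  after event 1 (t=9: DEC count by 7): {count=-7}
  after event 2 (t=19: DEC count by 6): {count=-13}
  after event 3 (t=25: SET max = 46): {count=-13, max=46}
  after event 4 (t=32: SET max = 38): {count=-13, max=38}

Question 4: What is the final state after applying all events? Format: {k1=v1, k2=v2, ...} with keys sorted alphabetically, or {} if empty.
Answer: {count=-12, max=-12}

Derivation:
  after event 1 (t=9: DEC count by 7): {count=-7}
  after event 2 (t=19: DEC count by 6): {count=-13}
  after event 3 (t=25: SET max = 46): {count=-13, max=46}
  after event 4 (t=32: SET max = 38): {count=-13, max=38}
  after event 5 (t=39: DEC count by 12): {count=-25, max=38}
  after event 6 (t=49: SET max = 46): {count=-25, max=46}
  after event 7 (t=50: SET max = -12): {count=-25, max=-12}
  after event 8 (t=59: INC count by 13): {count=-12, max=-12}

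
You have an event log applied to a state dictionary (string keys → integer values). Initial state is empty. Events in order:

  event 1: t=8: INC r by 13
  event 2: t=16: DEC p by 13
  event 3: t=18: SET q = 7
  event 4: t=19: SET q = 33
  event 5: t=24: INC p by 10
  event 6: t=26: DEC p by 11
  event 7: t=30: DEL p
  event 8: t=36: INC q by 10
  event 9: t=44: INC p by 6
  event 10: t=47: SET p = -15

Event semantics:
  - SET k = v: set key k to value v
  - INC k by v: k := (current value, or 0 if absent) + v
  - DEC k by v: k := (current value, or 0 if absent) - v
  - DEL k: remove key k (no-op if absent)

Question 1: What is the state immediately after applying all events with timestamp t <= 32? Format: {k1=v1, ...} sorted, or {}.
Answer: {q=33, r=13}

Derivation:
Apply events with t <= 32 (7 events):
  after event 1 (t=8: INC r by 13): {r=13}
  after event 2 (t=16: DEC p by 13): {p=-13, r=13}
  after event 3 (t=18: SET q = 7): {p=-13, q=7, r=13}
  after event 4 (t=19: SET q = 33): {p=-13, q=33, r=13}
  after event 5 (t=24: INC p by 10): {p=-3, q=33, r=13}
  after event 6 (t=26: DEC p by 11): {p=-14, q=33, r=13}
  after event 7 (t=30: DEL p): {q=33, r=13}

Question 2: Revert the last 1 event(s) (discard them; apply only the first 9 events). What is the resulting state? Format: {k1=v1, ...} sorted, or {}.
Answer: {p=6, q=43, r=13}

Derivation:
Keep first 9 events (discard last 1):
  after event 1 (t=8: INC r by 13): {r=13}
  after event 2 (t=16: DEC p by 13): {p=-13, r=13}
  after event 3 (t=18: SET q = 7): {p=-13, q=7, r=13}
  after event 4 (t=19: SET q = 33): {p=-13, q=33, r=13}
  after event 5 (t=24: INC p by 10): {p=-3, q=33, r=13}
  after event 6 (t=26: DEC p by 11): {p=-14, q=33, r=13}
  after event 7 (t=30: DEL p): {q=33, r=13}
  after event 8 (t=36: INC q by 10): {q=43, r=13}
  after event 9 (t=44: INC p by 6): {p=6, q=43, r=13}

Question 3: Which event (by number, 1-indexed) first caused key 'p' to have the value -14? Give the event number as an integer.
Answer: 6

Derivation:
Looking for first event where p becomes -14:
  event 2: p = -13
  event 3: p = -13
  event 4: p = -13
  event 5: p = -3
  event 6: p -3 -> -14  <-- first match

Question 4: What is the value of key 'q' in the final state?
Track key 'q' through all 10 events:
  event 1 (t=8: INC r by 13): q unchanged
  event 2 (t=16: DEC p by 13): q unchanged
  event 3 (t=18: SET q = 7): q (absent) -> 7
  event 4 (t=19: SET q = 33): q 7 -> 33
  event 5 (t=24: INC p by 10): q unchanged
  event 6 (t=26: DEC p by 11): q unchanged
  event 7 (t=30: DEL p): q unchanged
  event 8 (t=36: INC q by 10): q 33 -> 43
  event 9 (t=44: INC p by 6): q unchanged
  event 10 (t=47: SET p = -15): q unchanged
Final: q = 43

Answer: 43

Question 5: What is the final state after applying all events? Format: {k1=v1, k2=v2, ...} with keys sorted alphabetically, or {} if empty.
  after event 1 (t=8: INC r by 13): {r=13}
  after event 2 (t=16: DEC p by 13): {p=-13, r=13}
  after event 3 (t=18: SET q = 7): {p=-13, q=7, r=13}
  after event 4 (t=19: SET q = 33): {p=-13, q=33, r=13}
  after event 5 (t=24: INC p by 10): {p=-3, q=33, r=13}
  after event 6 (t=26: DEC p by 11): {p=-14, q=33, r=13}
  after event 7 (t=30: DEL p): {q=33, r=13}
  after event 8 (t=36: INC q by 10): {q=43, r=13}
  after event 9 (t=44: INC p by 6): {p=6, q=43, r=13}
  after event 10 (t=47: SET p = -15): {p=-15, q=43, r=13}

Answer: {p=-15, q=43, r=13}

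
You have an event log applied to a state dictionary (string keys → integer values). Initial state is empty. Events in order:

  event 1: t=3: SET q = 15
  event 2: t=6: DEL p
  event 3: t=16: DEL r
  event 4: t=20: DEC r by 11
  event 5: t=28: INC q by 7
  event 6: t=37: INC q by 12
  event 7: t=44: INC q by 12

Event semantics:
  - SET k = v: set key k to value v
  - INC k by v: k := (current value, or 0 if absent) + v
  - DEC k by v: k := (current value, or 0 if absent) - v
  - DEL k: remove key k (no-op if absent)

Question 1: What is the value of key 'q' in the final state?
Track key 'q' through all 7 events:
  event 1 (t=3: SET q = 15): q (absent) -> 15
  event 2 (t=6: DEL p): q unchanged
  event 3 (t=16: DEL r): q unchanged
  event 4 (t=20: DEC r by 11): q unchanged
  event 5 (t=28: INC q by 7): q 15 -> 22
  event 6 (t=37: INC q by 12): q 22 -> 34
  event 7 (t=44: INC q by 12): q 34 -> 46
Final: q = 46

Answer: 46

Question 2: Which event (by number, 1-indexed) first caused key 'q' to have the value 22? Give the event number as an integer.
Answer: 5

Derivation:
Looking for first event where q becomes 22:
  event 1: q = 15
  event 2: q = 15
  event 3: q = 15
  event 4: q = 15
  event 5: q 15 -> 22  <-- first match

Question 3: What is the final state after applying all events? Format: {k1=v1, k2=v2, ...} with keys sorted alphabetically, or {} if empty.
Answer: {q=46, r=-11}

Derivation:
  after event 1 (t=3: SET q = 15): {q=15}
  after event 2 (t=6: DEL p): {q=15}
  after event 3 (t=16: DEL r): {q=15}
  after event 4 (t=20: DEC r by 11): {q=15, r=-11}
  after event 5 (t=28: INC q by 7): {q=22, r=-11}
  after event 6 (t=37: INC q by 12): {q=34, r=-11}
  after event 7 (t=44: INC q by 12): {q=46, r=-11}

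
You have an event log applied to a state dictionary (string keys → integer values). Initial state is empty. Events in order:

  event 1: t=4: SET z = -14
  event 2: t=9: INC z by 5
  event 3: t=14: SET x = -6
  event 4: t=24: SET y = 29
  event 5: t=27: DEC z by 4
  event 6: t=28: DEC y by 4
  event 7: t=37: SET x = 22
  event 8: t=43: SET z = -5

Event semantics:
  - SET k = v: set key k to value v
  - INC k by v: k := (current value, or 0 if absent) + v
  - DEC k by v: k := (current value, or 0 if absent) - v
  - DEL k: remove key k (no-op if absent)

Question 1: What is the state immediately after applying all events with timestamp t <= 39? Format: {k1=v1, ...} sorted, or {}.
Apply events with t <= 39 (7 events):
  after event 1 (t=4: SET z = -14): {z=-14}
  after event 2 (t=9: INC z by 5): {z=-9}
  after event 3 (t=14: SET x = -6): {x=-6, z=-9}
  after event 4 (t=24: SET y = 29): {x=-6, y=29, z=-9}
  after event 5 (t=27: DEC z by 4): {x=-6, y=29, z=-13}
  after event 6 (t=28: DEC y by 4): {x=-6, y=25, z=-13}
  after event 7 (t=37: SET x = 22): {x=22, y=25, z=-13}

Answer: {x=22, y=25, z=-13}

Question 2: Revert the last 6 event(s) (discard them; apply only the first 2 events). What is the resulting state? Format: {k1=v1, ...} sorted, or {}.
Answer: {z=-9}

Derivation:
Keep first 2 events (discard last 6):
  after event 1 (t=4: SET z = -14): {z=-14}
  after event 2 (t=9: INC z by 5): {z=-9}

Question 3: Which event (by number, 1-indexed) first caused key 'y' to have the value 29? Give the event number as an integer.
Looking for first event where y becomes 29:
  event 4: y (absent) -> 29  <-- first match

Answer: 4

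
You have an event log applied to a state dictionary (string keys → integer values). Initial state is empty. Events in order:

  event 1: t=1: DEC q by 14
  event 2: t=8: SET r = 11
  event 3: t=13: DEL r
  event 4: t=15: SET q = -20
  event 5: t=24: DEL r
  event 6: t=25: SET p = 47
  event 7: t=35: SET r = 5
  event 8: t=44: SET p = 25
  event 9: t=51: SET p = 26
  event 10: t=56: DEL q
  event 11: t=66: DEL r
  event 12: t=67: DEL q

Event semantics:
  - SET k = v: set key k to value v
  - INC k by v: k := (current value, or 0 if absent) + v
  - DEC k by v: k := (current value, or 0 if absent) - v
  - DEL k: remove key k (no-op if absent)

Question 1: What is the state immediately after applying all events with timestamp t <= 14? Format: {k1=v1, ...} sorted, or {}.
Answer: {q=-14}

Derivation:
Apply events with t <= 14 (3 events):
  after event 1 (t=1: DEC q by 14): {q=-14}
  after event 2 (t=8: SET r = 11): {q=-14, r=11}
  after event 3 (t=13: DEL r): {q=-14}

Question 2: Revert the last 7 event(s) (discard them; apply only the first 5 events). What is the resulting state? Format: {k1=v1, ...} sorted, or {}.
Answer: {q=-20}

Derivation:
Keep first 5 events (discard last 7):
  after event 1 (t=1: DEC q by 14): {q=-14}
  after event 2 (t=8: SET r = 11): {q=-14, r=11}
  after event 3 (t=13: DEL r): {q=-14}
  after event 4 (t=15: SET q = -20): {q=-20}
  after event 5 (t=24: DEL r): {q=-20}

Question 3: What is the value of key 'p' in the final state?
Answer: 26

Derivation:
Track key 'p' through all 12 events:
  event 1 (t=1: DEC q by 14): p unchanged
  event 2 (t=8: SET r = 11): p unchanged
  event 3 (t=13: DEL r): p unchanged
  event 4 (t=15: SET q = -20): p unchanged
  event 5 (t=24: DEL r): p unchanged
  event 6 (t=25: SET p = 47): p (absent) -> 47
  event 7 (t=35: SET r = 5): p unchanged
  event 8 (t=44: SET p = 25): p 47 -> 25
  event 9 (t=51: SET p = 26): p 25 -> 26
  event 10 (t=56: DEL q): p unchanged
  event 11 (t=66: DEL r): p unchanged
  event 12 (t=67: DEL q): p unchanged
Final: p = 26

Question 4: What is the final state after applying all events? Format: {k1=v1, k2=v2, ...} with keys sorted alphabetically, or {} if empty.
Answer: {p=26}

Derivation:
  after event 1 (t=1: DEC q by 14): {q=-14}
  after event 2 (t=8: SET r = 11): {q=-14, r=11}
  after event 3 (t=13: DEL r): {q=-14}
  after event 4 (t=15: SET q = -20): {q=-20}
  after event 5 (t=24: DEL r): {q=-20}
  after event 6 (t=25: SET p = 47): {p=47, q=-20}
  after event 7 (t=35: SET r = 5): {p=47, q=-20, r=5}
  after event 8 (t=44: SET p = 25): {p=25, q=-20, r=5}
  after event 9 (t=51: SET p = 26): {p=26, q=-20, r=5}
  after event 10 (t=56: DEL q): {p=26, r=5}
  after event 11 (t=66: DEL r): {p=26}
  after event 12 (t=67: DEL q): {p=26}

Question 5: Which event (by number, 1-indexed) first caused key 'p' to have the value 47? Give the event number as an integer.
Looking for first event where p becomes 47:
  event 6: p (absent) -> 47  <-- first match

Answer: 6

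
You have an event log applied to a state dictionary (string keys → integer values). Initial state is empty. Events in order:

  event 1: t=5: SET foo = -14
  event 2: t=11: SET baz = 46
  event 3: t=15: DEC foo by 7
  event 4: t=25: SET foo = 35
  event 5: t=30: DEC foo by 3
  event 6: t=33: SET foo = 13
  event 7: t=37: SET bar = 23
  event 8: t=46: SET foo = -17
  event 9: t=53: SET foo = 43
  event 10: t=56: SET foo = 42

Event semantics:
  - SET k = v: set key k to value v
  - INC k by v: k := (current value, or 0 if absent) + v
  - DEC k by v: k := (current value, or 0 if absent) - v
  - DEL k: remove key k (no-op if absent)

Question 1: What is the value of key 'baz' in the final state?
Answer: 46

Derivation:
Track key 'baz' through all 10 events:
  event 1 (t=5: SET foo = -14): baz unchanged
  event 2 (t=11: SET baz = 46): baz (absent) -> 46
  event 3 (t=15: DEC foo by 7): baz unchanged
  event 4 (t=25: SET foo = 35): baz unchanged
  event 5 (t=30: DEC foo by 3): baz unchanged
  event 6 (t=33: SET foo = 13): baz unchanged
  event 7 (t=37: SET bar = 23): baz unchanged
  event 8 (t=46: SET foo = -17): baz unchanged
  event 9 (t=53: SET foo = 43): baz unchanged
  event 10 (t=56: SET foo = 42): baz unchanged
Final: baz = 46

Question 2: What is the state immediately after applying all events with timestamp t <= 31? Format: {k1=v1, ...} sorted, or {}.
Answer: {baz=46, foo=32}

Derivation:
Apply events with t <= 31 (5 events):
  after event 1 (t=5: SET foo = -14): {foo=-14}
  after event 2 (t=11: SET baz = 46): {baz=46, foo=-14}
  after event 3 (t=15: DEC foo by 7): {baz=46, foo=-21}
  after event 4 (t=25: SET foo = 35): {baz=46, foo=35}
  after event 5 (t=30: DEC foo by 3): {baz=46, foo=32}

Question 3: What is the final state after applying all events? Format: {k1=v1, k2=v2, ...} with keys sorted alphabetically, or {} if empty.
  after event 1 (t=5: SET foo = -14): {foo=-14}
  after event 2 (t=11: SET baz = 46): {baz=46, foo=-14}
  after event 3 (t=15: DEC foo by 7): {baz=46, foo=-21}
  after event 4 (t=25: SET foo = 35): {baz=46, foo=35}
  after event 5 (t=30: DEC foo by 3): {baz=46, foo=32}
  after event 6 (t=33: SET foo = 13): {baz=46, foo=13}
  after event 7 (t=37: SET bar = 23): {bar=23, baz=46, foo=13}
  after event 8 (t=46: SET foo = -17): {bar=23, baz=46, foo=-17}
  after event 9 (t=53: SET foo = 43): {bar=23, baz=46, foo=43}
  after event 10 (t=56: SET foo = 42): {bar=23, baz=46, foo=42}

Answer: {bar=23, baz=46, foo=42}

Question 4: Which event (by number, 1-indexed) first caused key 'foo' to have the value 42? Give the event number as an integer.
Answer: 10

Derivation:
Looking for first event where foo becomes 42:
  event 1: foo = -14
  event 2: foo = -14
  event 3: foo = -21
  event 4: foo = 35
  event 5: foo = 32
  event 6: foo = 13
  event 7: foo = 13
  event 8: foo = -17
  event 9: foo = 43
  event 10: foo 43 -> 42  <-- first match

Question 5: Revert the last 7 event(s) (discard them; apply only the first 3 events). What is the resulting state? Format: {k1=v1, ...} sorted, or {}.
Keep first 3 events (discard last 7):
  after event 1 (t=5: SET foo = -14): {foo=-14}
  after event 2 (t=11: SET baz = 46): {baz=46, foo=-14}
  after event 3 (t=15: DEC foo by 7): {baz=46, foo=-21}

Answer: {baz=46, foo=-21}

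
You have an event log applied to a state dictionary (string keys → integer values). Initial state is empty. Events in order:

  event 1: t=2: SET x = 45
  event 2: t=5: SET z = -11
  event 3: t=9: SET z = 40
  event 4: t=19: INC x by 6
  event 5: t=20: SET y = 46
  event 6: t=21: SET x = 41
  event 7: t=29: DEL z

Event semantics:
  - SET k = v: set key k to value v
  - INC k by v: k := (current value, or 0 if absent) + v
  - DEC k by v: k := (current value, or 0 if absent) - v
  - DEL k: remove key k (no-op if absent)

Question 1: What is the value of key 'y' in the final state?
Answer: 46

Derivation:
Track key 'y' through all 7 events:
  event 1 (t=2: SET x = 45): y unchanged
  event 2 (t=5: SET z = -11): y unchanged
  event 3 (t=9: SET z = 40): y unchanged
  event 4 (t=19: INC x by 6): y unchanged
  event 5 (t=20: SET y = 46): y (absent) -> 46
  event 6 (t=21: SET x = 41): y unchanged
  event 7 (t=29: DEL z): y unchanged
Final: y = 46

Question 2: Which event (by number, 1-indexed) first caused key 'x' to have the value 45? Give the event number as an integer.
Answer: 1

Derivation:
Looking for first event where x becomes 45:
  event 1: x (absent) -> 45  <-- first match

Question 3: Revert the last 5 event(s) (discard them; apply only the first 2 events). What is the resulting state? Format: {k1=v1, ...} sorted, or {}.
Keep first 2 events (discard last 5):
  after event 1 (t=2: SET x = 45): {x=45}
  after event 2 (t=5: SET z = -11): {x=45, z=-11}

Answer: {x=45, z=-11}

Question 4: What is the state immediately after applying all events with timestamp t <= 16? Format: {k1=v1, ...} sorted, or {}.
Apply events with t <= 16 (3 events):
  after event 1 (t=2: SET x = 45): {x=45}
  after event 2 (t=5: SET z = -11): {x=45, z=-11}
  after event 3 (t=9: SET z = 40): {x=45, z=40}

Answer: {x=45, z=40}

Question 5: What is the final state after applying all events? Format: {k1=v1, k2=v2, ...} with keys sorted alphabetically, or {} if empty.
  after event 1 (t=2: SET x = 45): {x=45}
  after event 2 (t=5: SET z = -11): {x=45, z=-11}
  after event 3 (t=9: SET z = 40): {x=45, z=40}
  after event 4 (t=19: INC x by 6): {x=51, z=40}
  after event 5 (t=20: SET y = 46): {x=51, y=46, z=40}
  after event 6 (t=21: SET x = 41): {x=41, y=46, z=40}
  after event 7 (t=29: DEL z): {x=41, y=46}

Answer: {x=41, y=46}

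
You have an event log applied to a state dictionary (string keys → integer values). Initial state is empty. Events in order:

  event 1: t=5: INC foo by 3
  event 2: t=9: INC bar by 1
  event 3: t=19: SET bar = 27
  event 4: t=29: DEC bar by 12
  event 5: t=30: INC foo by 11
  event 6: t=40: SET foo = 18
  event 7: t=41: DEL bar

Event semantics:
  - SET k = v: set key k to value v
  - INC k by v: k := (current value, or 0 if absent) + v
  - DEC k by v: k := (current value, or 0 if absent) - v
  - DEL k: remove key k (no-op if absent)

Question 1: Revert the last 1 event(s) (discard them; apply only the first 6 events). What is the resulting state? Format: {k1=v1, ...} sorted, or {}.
Keep first 6 events (discard last 1):
  after event 1 (t=5: INC foo by 3): {foo=3}
  after event 2 (t=9: INC bar by 1): {bar=1, foo=3}
  after event 3 (t=19: SET bar = 27): {bar=27, foo=3}
  after event 4 (t=29: DEC bar by 12): {bar=15, foo=3}
  after event 5 (t=30: INC foo by 11): {bar=15, foo=14}
  after event 6 (t=40: SET foo = 18): {bar=15, foo=18}

Answer: {bar=15, foo=18}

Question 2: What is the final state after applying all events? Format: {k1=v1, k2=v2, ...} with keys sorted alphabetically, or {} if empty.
  after event 1 (t=5: INC foo by 3): {foo=3}
  after event 2 (t=9: INC bar by 1): {bar=1, foo=3}
  after event 3 (t=19: SET bar = 27): {bar=27, foo=3}
  after event 4 (t=29: DEC bar by 12): {bar=15, foo=3}
  after event 5 (t=30: INC foo by 11): {bar=15, foo=14}
  after event 6 (t=40: SET foo = 18): {bar=15, foo=18}
  after event 7 (t=41: DEL bar): {foo=18}

Answer: {foo=18}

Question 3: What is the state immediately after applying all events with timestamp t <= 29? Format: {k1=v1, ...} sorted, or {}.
Apply events with t <= 29 (4 events):
  after event 1 (t=5: INC foo by 3): {foo=3}
  after event 2 (t=9: INC bar by 1): {bar=1, foo=3}
  after event 3 (t=19: SET bar = 27): {bar=27, foo=3}
  after event 4 (t=29: DEC bar by 12): {bar=15, foo=3}

Answer: {bar=15, foo=3}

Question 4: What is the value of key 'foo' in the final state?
Answer: 18

Derivation:
Track key 'foo' through all 7 events:
  event 1 (t=5: INC foo by 3): foo (absent) -> 3
  event 2 (t=9: INC bar by 1): foo unchanged
  event 3 (t=19: SET bar = 27): foo unchanged
  event 4 (t=29: DEC bar by 12): foo unchanged
  event 5 (t=30: INC foo by 11): foo 3 -> 14
  event 6 (t=40: SET foo = 18): foo 14 -> 18
  event 7 (t=41: DEL bar): foo unchanged
Final: foo = 18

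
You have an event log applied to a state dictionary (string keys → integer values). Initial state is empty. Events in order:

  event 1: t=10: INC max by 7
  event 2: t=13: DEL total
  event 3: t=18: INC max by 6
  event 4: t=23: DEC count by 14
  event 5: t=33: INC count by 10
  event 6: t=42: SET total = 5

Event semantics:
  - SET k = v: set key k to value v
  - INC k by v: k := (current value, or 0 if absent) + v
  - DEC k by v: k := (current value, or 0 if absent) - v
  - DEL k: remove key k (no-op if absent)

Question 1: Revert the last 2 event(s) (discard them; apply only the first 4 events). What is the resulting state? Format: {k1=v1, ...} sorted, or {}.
Keep first 4 events (discard last 2):
  after event 1 (t=10: INC max by 7): {max=7}
  after event 2 (t=13: DEL total): {max=7}
  after event 3 (t=18: INC max by 6): {max=13}
  after event 4 (t=23: DEC count by 14): {count=-14, max=13}

Answer: {count=-14, max=13}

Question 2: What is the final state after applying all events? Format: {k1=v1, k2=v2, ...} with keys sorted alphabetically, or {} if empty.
Answer: {count=-4, max=13, total=5}

Derivation:
  after event 1 (t=10: INC max by 7): {max=7}
  after event 2 (t=13: DEL total): {max=7}
  after event 3 (t=18: INC max by 6): {max=13}
  after event 4 (t=23: DEC count by 14): {count=-14, max=13}
  after event 5 (t=33: INC count by 10): {count=-4, max=13}
  after event 6 (t=42: SET total = 5): {count=-4, max=13, total=5}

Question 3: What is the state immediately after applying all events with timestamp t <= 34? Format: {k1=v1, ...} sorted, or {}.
Apply events with t <= 34 (5 events):
  after event 1 (t=10: INC max by 7): {max=7}
  after event 2 (t=13: DEL total): {max=7}
  after event 3 (t=18: INC max by 6): {max=13}
  after event 4 (t=23: DEC count by 14): {count=-14, max=13}
  after event 5 (t=33: INC count by 10): {count=-4, max=13}

Answer: {count=-4, max=13}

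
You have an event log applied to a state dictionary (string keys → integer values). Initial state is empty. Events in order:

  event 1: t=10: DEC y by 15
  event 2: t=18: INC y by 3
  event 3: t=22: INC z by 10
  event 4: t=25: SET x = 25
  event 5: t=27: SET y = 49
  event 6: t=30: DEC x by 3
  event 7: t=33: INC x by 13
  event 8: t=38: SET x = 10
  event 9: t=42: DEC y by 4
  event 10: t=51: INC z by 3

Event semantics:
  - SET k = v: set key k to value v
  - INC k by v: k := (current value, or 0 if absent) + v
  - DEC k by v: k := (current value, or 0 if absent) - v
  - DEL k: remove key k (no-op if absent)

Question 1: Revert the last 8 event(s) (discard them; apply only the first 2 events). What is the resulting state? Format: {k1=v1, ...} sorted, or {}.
Answer: {y=-12}

Derivation:
Keep first 2 events (discard last 8):
  after event 1 (t=10: DEC y by 15): {y=-15}
  after event 2 (t=18: INC y by 3): {y=-12}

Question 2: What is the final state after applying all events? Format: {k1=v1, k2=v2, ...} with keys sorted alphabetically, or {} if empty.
Answer: {x=10, y=45, z=13}

Derivation:
  after event 1 (t=10: DEC y by 15): {y=-15}
  after event 2 (t=18: INC y by 3): {y=-12}
  after event 3 (t=22: INC z by 10): {y=-12, z=10}
  after event 4 (t=25: SET x = 25): {x=25, y=-12, z=10}
  after event 5 (t=27: SET y = 49): {x=25, y=49, z=10}
  after event 6 (t=30: DEC x by 3): {x=22, y=49, z=10}
  after event 7 (t=33: INC x by 13): {x=35, y=49, z=10}
  after event 8 (t=38: SET x = 10): {x=10, y=49, z=10}
  after event 9 (t=42: DEC y by 4): {x=10, y=45, z=10}
  after event 10 (t=51: INC z by 3): {x=10, y=45, z=13}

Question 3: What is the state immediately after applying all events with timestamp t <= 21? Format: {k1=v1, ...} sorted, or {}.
Apply events with t <= 21 (2 events):
  after event 1 (t=10: DEC y by 15): {y=-15}
  after event 2 (t=18: INC y by 3): {y=-12}

Answer: {y=-12}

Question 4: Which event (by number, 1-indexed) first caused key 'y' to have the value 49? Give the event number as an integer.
Answer: 5

Derivation:
Looking for first event where y becomes 49:
  event 1: y = -15
  event 2: y = -12
  event 3: y = -12
  event 4: y = -12
  event 5: y -12 -> 49  <-- first match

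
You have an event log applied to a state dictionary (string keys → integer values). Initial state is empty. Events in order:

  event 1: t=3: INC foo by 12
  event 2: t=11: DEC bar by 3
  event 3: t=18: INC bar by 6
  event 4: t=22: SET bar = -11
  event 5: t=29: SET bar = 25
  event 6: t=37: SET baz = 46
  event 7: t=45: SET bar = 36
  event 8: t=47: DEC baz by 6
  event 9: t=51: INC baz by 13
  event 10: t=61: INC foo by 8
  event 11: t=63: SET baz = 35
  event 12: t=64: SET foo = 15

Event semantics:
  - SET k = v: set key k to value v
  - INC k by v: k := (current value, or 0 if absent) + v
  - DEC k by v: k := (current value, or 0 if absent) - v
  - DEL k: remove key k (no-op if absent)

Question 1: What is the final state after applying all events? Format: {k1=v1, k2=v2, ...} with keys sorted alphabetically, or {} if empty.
  after event 1 (t=3: INC foo by 12): {foo=12}
  after event 2 (t=11: DEC bar by 3): {bar=-3, foo=12}
  after event 3 (t=18: INC bar by 6): {bar=3, foo=12}
  after event 4 (t=22: SET bar = -11): {bar=-11, foo=12}
  after event 5 (t=29: SET bar = 25): {bar=25, foo=12}
  after event 6 (t=37: SET baz = 46): {bar=25, baz=46, foo=12}
  after event 7 (t=45: SET bar = 36): {bar=36, baz=46, foo=12}
  after event 8 (t=47: DEC baz by 6): {bar=36, baz=40, foo=12}
  after event 9 (t=51: INC baz by 13): {bar=36, baz=53, foo=12}
  after event 10 (t=61: INC foo by 8): {bar=36, baz=53, foo=20}
  after event 11 (t=63: SET baz = 35): {bar=36, baz=35, foo=20}
  after event 12 (t=64: SET foo = 15): {bar=36, baz=35, foo=15}

Answer: {bar=36, baz=35, foo=15}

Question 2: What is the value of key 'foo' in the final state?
Track key 'foo' through all 12 events:
  event 1 (t=3: INC foo by 12): foo (absent) -> 12
  event 2 (t=11: DEC bar by 3): foo unchanged
  event 3 (t=18: INC bar by 6): foo unchanged
  event 4 (t=22: SET bar = -11): foo unchanged
  event 5 (t=29: SET bar = 25): foo unchanged
  event 6 (t=37: SET baz = 46): foo unchanged
  event 7 (t=45: SET bar = 36): foo unchanged
  event 8 (t=47: DEC baz by 6): foo unchanged
  event 9 (t=51: INC baz by 13): foo unchanged
  event 10 (t=61: INC foo by 8): foo 12 -> 20
  event 11 (t=63: SET baz = 35): foo unchanged
  event 12 (t=64: SET foo = 15): foo 20 -> 15
Final: foo = 15

Answer: 15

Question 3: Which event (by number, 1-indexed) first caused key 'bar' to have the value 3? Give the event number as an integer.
Looking for first event where bar becomes 3:
  event 2: bar = -3
  event 3: bar -3 -> 3  <-- first match

Answer: 3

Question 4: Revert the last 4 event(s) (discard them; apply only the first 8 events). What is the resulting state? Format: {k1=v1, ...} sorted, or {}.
Answer: {bar=36, baz=40, foo=12}

Derivation:
Keep first 8 events (discard last 4):
  after event 1 (t=3: INC foo by 12): {foo=12}
  after event 2 (t=11: DEC bar by 3): {bar=-3, foo=12}
  after event 3 (t=18: INC bar by 6): {bar=3, foo=12}
  after event 4 (t=22: SET bar = -11): {bar=-11, foo=12}
  after event 5 (t=29: SET bar = 25): {bar=25, foo=12}
  after event 6 (t=37: SET baz = 46): {bar=25, baz=46, foo=12}
  after event 7 (t=45: SET bar = 36): {bar=36, baz=46, foo=12}
  after event 8 (t=47: DEC baz by 6): {bar=36, baz=40, foo=12}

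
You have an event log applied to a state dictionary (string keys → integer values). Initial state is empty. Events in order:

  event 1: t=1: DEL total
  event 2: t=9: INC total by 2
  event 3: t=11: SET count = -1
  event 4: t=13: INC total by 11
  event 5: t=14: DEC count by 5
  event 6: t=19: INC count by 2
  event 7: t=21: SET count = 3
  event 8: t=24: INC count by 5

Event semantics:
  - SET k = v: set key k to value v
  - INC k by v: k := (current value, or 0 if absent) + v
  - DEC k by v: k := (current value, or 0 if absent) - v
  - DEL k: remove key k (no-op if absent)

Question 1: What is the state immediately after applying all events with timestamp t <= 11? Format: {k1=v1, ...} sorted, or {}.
Apply events with t <= 11 (3 events):
  after event 1 (t=1: DEL total): {}
  after event 2 (t=9: INC total by 2): {total=2}
  after event 3 (t=11: SET count = -1): {count=-1, total=2}

Answer: {count=-1, total=2}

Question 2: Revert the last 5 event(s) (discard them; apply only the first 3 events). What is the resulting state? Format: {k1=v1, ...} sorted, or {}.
Keep first 3 events (discard last 5):
  after event 1 (t=1: DEL total): {}
  after event 2 (t=9: INC total by 2): {total=2}
  after event 3 (t=11: SET count = -1): {count=-1, total=2}

Answer: {count=-1, total=2}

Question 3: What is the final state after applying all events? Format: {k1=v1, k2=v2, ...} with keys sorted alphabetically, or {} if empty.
  after event 1 (t=1: DEL total): {}
  after event 2 (t=9: INC total by 2): {total=2}
  after event 3 (t=11: SET count = -1): {count=-1, total=2}
  after event 4 (t=13: INC total by 11): {count=-1, total=13}
  after event 5 (t=14: DEC count by 5): {count=-6, total=13}
  after event 6 (t=19: INC count by 2): {count=-4, total=13}
  after event 7 (t=21: SET count = 3): {count=3, total=13}
  after event 8 (t=24: INC count by 5): {count=8, total=13}

Answer: {count=8, total=13}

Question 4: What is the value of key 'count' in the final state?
Answer: 8

Derivation:
Track key 'count' through all 8 events:
  event 1 (t=1: DEL total): count unchanged
  event 2 (t=9: INC total by 2): count unchanged
  event 3 (t=11: SET count = -1): count (absent) -> -1
  event 4 (t=13: INC total by 11): count unchanged
  event 5 (t=14: DEC count by 5): count -1 -> -6
  event 6 (t=19: INC count by 2): count -6 -> -4
  event 7 (t=21: SET count = 3): count -4 -> 3
  event 8 (t=24: INC count by 5): count 3 -> 8
Final: count = 8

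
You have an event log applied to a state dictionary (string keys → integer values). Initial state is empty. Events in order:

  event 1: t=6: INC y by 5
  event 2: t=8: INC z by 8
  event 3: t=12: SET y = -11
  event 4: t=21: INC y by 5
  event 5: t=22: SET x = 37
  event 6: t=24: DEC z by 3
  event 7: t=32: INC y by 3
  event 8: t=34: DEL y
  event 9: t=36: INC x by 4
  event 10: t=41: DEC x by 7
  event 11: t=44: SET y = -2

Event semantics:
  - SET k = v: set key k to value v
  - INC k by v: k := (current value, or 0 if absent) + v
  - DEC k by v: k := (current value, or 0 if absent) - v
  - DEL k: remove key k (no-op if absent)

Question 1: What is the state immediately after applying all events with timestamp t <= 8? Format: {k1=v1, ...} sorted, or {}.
Answer: {y=5, z=8}

Derivation:
Apply events with t <= 8 (2 events):
  after event 1 (t=6: INC y by 5): {y=5}
  after event 2 (t=8: INC z by 8): {y=5, z=8}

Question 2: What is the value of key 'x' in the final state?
Track key 'x' through all 11 events:
  event 1 (t=6: INC y by 5): x unchanged
  event 2 (t=8: INC z by 8): x unchanged
  event 3 (t=12: SET y = -11): x unchanged
  event 4 (t=21: INC y by 5): x unchanged
  event 5 (t=22: SET x = 37): x (absent) -> 37
  event 6 (t=24: DEC z by 3): x unchanged
  event 7 (t=32: INC y by 3): x unchanged
  event 8 (t=34: DEL y): x unchanged
  event 9 (t=36: INC x by 4): x 37 -> 41
  event 10 (t=41: DEC x by 7): x 41 -> 34
  event 11 (t=44: SET y = -2): x unchanged
Final: x = 34

Answer: 34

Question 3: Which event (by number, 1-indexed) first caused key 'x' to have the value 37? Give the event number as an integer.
Answer: 5

Derivation:
Looking for first event where x becomes 37:
  event 5: x (absent) -> 37  <-- first match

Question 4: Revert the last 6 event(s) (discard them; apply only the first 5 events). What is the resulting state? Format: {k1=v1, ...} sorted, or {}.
Answer: {x=37, y=-6, z=8}

Derivation:
Keep first 5 events (discard last 6):
  after event 1 (t=6: INC y by 5): {y=5}
  after event 2 (t=8: INC z by 8): {y=5, z=8}
  after event 3 (t=12: SET y = -11): {y=-11, z=8}
  after event 4 (t=21: INC y by 5): {y=-6, z=8}
  after event 5 (t=22: SET x = 37): {x=37, y=-6, z=8}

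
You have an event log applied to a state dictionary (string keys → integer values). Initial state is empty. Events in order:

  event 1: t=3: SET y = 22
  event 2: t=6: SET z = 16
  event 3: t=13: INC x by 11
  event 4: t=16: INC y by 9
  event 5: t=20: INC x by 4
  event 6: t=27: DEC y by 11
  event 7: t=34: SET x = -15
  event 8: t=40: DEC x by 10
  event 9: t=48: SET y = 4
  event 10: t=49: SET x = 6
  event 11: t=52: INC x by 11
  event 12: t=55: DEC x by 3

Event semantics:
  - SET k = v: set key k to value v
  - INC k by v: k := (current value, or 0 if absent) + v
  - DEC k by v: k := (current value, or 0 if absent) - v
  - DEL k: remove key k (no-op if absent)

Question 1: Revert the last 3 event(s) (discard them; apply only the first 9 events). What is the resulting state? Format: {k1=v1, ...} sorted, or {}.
Keep first 9 events (discard last 3):
  after event 1 (t=3: SET y = 22): {y=22}
  after event 2 (t=6: SET z = 16): {y=22, z=16}
  after event 3 (t=13: INC x by 11): {x=11, y=22, z=16}
  after event 4 (t=16: INC y by 9): {x=11, y=31, z=16}
  after event 5 (t=20: INC x by 4): {x=15, y=31, z=16}
  after event 6 (t=27: DEC y by 11): {x=15, y=20, z=16}
  after event 7 (t=34: SET x = -15): {x=-15, y=20, z=16}
  after event 8 (t=40: DEC x by 10): {x=-25, y=20, z=16}
  after event 9 (t=48: SET y = 4): {x=-25, y=4, z=16}

Answer: {x=-25, y=4, z=16}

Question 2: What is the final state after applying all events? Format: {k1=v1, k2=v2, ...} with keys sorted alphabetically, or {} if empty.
  after event 1 (t=3: SET y = 22): {y=22}
  after event 2 (t=6: SET z = 16): {y=22, z=16}
  after event 3 (t=13: INC x by 11): {x=11, y=22, z=16}
  after event 4 (t=16: INC y by 9): {x=11, y=31, z=16}
  after event 5 (t=20: INC x by 4): {x=15, y=31, z=16}
  after event 6 (t=27: DEC y by 11): {x=15, y=20, z=16}
  after event 7 (t=34: SET x = -15): {x=-15, y=20, z=16}
  after event 8 (t=40: DEC x by 10): {x=-25, y=20, z=16}
  after event 9 (t=48: SET y = 4): {x=-25, y=4, z=16}
  after event 10 (t=49: SET x = 6): {x=6, y=4, z=16}
  after event 11 (t=52: INC x by 11): {x=17, y=4, z=16}
  after event 12 (t=55: DEC x by 3): {x=14, y=4, z=16}

Answer: {x=14, y=4, z=16}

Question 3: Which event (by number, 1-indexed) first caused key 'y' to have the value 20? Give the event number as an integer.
Answer: 6

Derivation:
Looking for first event where y becomes 20:
  event 1: y = 22
  event 2: y = 22
  event 3: y = 22
  event 4: y = 31
  event 5: y = 31
  event 6: y 31 -> 20  <-- first match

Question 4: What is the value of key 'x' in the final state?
Answer: 14

Derivation:
Track key 'x' through all 12 events:
  event 1 (t=3: SET y = 22): x unchanged
  event 2 (t=6: SET z = 16): x unchanged
  event 3 (t=13: INC x by 11): x (absent) -> 11
  event 4 (t=16: INC y by 9): x unchanged
  event 5 (t=20: INC x by 4): x 11 -> 15
  event 6 (t=27: DEC y by 11): x unchanged
  event 7 (t=34: SET x = -15): x 15 -> -15
  event 8 (t=40: DEC x by 10): x -15 -> -25
  event 9 (t=48: SET y = 4): x unchanged
  event 10 (t=49: SET x = 6): x -25 -> 6
  event 11 (t=52: INC x by 11): x 6 -> 17
  event 12 (t=55: DEC x by 3): x 17 -> 14
Final: x = 14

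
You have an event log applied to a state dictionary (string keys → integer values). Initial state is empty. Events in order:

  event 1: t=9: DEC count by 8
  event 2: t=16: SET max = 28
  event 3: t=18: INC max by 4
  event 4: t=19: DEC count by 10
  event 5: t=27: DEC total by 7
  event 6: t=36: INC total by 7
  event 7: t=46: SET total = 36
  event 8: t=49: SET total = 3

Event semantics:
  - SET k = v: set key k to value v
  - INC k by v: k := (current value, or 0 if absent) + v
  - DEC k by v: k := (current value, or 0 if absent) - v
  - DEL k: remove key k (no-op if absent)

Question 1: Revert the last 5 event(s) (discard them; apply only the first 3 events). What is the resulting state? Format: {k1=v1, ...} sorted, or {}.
Keep first 3 events (discard last 5):
  after event 1 (t=9: DEC count by 8): {count=-8}
  after event 2 (t=16: SET max = 28): {count=-8, max=28}
  after event 3 (t=18: INC max by 4): {count=-8, max=32}

Answer: {count=-8, max=32}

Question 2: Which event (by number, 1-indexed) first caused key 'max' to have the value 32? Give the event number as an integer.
Looking for first event where max becomes 32:
  event 2: max = 28
  event 3: max 28 -> 32  <-- first match

Answer: 3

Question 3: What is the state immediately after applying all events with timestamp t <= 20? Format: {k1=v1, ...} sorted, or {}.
Answer: {count=-18, max=32}

Derivation:
Apply events with t <= 20 (4 events):
  after event 1 (t=9: DEC count by 8): {count=-8}
  after event 2 (t=16: SET max = 28): {count=-8, max=28}
  after event 3 (t=18: INC max by 4): {count=-8, max=32}
  after event 4 (t=19: DEC count by 10): {count=-18, max=32}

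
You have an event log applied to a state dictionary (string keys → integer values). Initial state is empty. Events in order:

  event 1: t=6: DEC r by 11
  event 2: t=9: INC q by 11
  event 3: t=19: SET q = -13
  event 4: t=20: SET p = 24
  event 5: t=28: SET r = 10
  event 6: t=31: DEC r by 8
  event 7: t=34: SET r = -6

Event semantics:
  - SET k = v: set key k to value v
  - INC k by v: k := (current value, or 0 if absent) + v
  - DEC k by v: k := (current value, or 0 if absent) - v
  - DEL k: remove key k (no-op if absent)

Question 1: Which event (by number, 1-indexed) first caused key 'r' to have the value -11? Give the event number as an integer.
Looking for first event where r becomes -11:
  event 1: r (absent) -> -11  <-- first match

Answer: 1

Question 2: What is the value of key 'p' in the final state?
Answer: 24

Derivation:
Track key 'p' through all 7 events:
  event 1 (t=6: DEC r by 11): p unchanged
  event 2 (t=9: INC q by 11): p unchanged
  event 3 (t=19: SET q = -13): p unchanged
  event 4 (t=20: SET p = 24): p (absent) -> 24
  event 5 (t=28: SET r = 10): p unchanged
  event 6 (t=31: DEC r by 8): p unchanged
  event 7 (t=34: SET r = -6): p unchanged
Final: p = 24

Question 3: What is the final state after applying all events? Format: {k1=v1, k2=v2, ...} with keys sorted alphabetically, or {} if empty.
  after event 1 (t=6: DEC r by 11): {r=-11}
  after event 2 (t=9: INC q by 11): {q=11, r=-11}
  after event 3 (t=19: SET q = -13): {q=-13, r=-11}
  after event 4 (t=20: SET p = 24): {p=24, q=-13, r=-11}
  after event 5 (t=28: SET r = 10): {p=24, q=-13, r=10}
  after event 6 (t=31: DEC r by 8): {p=24, q=-13, r=2}
  after event 7 (t=34: SET r = -6): {p=24, q=-13, r=-6}

Answer: {p=24, q=-13, r=-6}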